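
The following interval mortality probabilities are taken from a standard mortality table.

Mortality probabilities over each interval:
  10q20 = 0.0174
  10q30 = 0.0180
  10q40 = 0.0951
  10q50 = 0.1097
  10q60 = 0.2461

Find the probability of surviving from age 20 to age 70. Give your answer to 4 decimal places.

50p20 = (1 − 0.0174) × (1 − 0.0180) × (1 − 0.0951) × (1 − 0.1097) × (1 − 0.2461).
= 0.9826 × 0.9820 × 0.9049 × 0.8903 × 0.7539 = 0.586056.

0.5861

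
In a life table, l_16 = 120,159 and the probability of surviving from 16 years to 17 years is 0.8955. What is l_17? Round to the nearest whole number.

107602

l_17 = l_16 × p = 120,159 × 0.8955 = 107602.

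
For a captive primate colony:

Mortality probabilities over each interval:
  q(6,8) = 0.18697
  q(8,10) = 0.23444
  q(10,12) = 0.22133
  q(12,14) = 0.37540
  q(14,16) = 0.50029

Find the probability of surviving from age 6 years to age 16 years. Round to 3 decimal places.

Chaining the interval survival probabilities: (1 − 0.18697) × (1 − 0.23444) × (1 − 0.22133) × (1 − 0.37540) × (1 − 0.50029).
= 0.81303 × 0.76556 × 0.77867 × 0.62460 × 0.49971 = 0.151272.

0.151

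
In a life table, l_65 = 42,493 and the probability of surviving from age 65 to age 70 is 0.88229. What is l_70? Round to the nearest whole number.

37491

l_70 = l_65 × p = 42,493 × 0.88229 = 37491.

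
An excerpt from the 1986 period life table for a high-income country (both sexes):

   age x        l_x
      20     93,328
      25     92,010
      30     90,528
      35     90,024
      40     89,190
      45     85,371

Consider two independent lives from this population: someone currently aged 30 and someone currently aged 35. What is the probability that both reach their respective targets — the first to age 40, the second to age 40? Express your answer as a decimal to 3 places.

0.976

p₁ = l_40/l_30 = 89,190/90,528 = 0.985220; p₂ = l_40/l_35 = 89,190/90,024 = 0.990736.
P(both) = p₁ × p₂ = 0.985220 × 0.990736 = 0.976093.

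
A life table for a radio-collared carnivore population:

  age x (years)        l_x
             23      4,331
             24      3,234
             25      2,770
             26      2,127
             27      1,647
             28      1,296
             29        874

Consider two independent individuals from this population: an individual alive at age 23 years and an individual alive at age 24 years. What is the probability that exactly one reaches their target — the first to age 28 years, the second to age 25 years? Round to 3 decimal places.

p₁ = l_28/l_23 = 1,296/4,331 = 0.299238; p₂ = l_25/l_24 = 2,770/3,234 = 0.856524.
P(exactly one) = p₁(1−p₂) + (1−p₁)p₂ = 0.042933 + 0.600219 = 0.643153.

0.643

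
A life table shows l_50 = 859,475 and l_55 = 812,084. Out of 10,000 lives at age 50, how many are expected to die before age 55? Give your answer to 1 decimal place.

The relevant probability is 1 − 812,084/859,475 = 0.055139.
Expected number = 10,000 × 0.055139 = 551.4.

551.4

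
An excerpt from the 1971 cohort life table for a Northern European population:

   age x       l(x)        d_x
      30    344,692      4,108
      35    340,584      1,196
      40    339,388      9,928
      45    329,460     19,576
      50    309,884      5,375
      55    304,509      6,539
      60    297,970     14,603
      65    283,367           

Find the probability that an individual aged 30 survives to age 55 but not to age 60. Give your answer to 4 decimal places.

0.0190

This is the probability of reaching 55 but not 60, conditional on being alive at 30: (l(55) − l(60)) / l(30).
= (304,509 − 297,970) / 344,692 = 6,539 / 344,692 = 0.018971.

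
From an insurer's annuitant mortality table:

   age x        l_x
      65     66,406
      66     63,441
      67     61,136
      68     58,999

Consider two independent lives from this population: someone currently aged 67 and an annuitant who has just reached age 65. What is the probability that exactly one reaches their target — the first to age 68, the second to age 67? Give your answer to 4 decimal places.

p₁ = l_68/l_67 = 58,999/61,136 = 0.965045; p₂ = l_67/l_65 = 61,136/66,406 = 0.920640.
P(exactly one) = p₁(1−p₂) + (1−p₁)p₂ = 0.076586 + 0.032181 = 0.108767.

0.1088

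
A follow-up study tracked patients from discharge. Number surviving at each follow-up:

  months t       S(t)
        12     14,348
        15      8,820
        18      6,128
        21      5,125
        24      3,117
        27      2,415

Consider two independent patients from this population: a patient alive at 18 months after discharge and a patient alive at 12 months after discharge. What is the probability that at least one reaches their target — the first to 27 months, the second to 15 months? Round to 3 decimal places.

p₁ = S(27)/S(18) = 2,415/6,128 = 0.394093; p₂ = S(15)/S(12) = 8,820/14,348 = 0.614720.
P(at least one) = 1 − (1−p₁)(1−p₂) = 1 − 0.605907 × 0.385280 = 0.766556.

0.767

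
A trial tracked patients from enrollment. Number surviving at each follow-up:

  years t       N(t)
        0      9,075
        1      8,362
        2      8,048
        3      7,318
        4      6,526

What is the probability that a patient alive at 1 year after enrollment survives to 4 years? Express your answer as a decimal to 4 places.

The conditional survival probability is N(4)/N(1) = 6,526/8,362 = 0.780435.

0.7804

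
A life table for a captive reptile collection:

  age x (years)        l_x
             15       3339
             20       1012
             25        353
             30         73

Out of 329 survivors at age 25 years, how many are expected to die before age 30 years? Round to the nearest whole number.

The relevant probability is 1 − 73/353 = 0.793201.
Expected number = 329 × 0.793201 = 261.

261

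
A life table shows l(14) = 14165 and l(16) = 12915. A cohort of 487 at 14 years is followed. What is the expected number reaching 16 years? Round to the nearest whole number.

444

The relevant probability is 12915/14165 = 0.911754.
Expected number = 487 × 0.911754 = 444.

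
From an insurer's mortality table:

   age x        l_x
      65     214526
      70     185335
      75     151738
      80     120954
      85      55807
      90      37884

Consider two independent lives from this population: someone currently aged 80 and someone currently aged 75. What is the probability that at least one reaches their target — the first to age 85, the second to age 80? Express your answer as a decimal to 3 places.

p₁ = l_85/l_80 = 55807/120954 = 0.461390; p₂ = l_80/l_75 = 120954/151738 = 0.797124.
P(at least one) = 1 − (1−p₁)(1−p₂) = 1 − 0.538610 × 0.202876 = 0.890729.

0.891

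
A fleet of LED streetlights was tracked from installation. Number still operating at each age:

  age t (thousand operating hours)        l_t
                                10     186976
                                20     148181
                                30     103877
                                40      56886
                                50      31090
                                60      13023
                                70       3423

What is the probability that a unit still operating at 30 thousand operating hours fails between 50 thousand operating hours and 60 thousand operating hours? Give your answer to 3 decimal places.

This is the probability of reaching 50 but not 60, conditional on being operational at 30: (l_50 − l_60) / l_30.
= (31090 − 13023) / 103877 = 18067 / 103877 = 0.173927.

0.174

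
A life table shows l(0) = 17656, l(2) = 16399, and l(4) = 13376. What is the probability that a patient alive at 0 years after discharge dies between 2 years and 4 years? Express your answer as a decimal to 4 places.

0.1712

This is the probability of reaching 2 but not 4, conditional on being alive at 0: (l(2) − l(4)) / l(0).
= (16399 − 13376) / 17656 = 3023 / 17656 = 0.171217.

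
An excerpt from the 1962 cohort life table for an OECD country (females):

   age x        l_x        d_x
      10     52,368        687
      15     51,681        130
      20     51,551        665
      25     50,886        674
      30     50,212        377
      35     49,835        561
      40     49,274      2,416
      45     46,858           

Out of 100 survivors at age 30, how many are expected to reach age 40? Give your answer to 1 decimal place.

98.1

The relevant probability is 49,274/50,212 = 0.981319.
Expected number = 100 × 0.981319 = 98.1.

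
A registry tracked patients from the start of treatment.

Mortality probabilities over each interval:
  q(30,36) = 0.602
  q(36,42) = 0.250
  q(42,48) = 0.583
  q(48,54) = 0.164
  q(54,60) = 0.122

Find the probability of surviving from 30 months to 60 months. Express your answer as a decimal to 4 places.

0.0914

P(survive 30→60) = (1 − 0.602) × (1 − 0.250) × (1 − 0.583) × (1 − 0.164) × (1 − 0.122).
= 0.398 × 0.750 × 0.417 × 0.836 × 0.878 = 0.091365.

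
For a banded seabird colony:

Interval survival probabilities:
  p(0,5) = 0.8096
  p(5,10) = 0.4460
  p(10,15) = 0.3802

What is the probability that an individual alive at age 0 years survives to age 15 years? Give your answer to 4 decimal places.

The overall survival probability is 0.8096 × 0.4460 × 0.3802.
= 0.137283.

0.1373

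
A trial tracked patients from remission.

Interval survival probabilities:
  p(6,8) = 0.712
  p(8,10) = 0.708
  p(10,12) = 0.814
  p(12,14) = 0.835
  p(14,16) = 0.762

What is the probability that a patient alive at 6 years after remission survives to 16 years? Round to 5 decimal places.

0.26108

Chaining the interval survival probabilities: 0.712 × 0.708 × 0.814 × 0.835 × 0.762.
= 0.261083.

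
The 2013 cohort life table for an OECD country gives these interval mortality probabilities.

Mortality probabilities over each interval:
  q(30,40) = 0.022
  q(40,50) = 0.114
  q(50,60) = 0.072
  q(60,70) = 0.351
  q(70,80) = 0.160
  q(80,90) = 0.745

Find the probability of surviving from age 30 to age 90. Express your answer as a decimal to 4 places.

0.1118

Chaining the interval survival probabilities: (1 − 0.022) × (1 − 0.114) × (1 − 0.072) × (1 − 0.351) × (1 − 0.160) × (1 − 0.745).
= 0.978 × 0.886 × 0.928 × 0.649 × 0.840 × 0.255 = 0.111785.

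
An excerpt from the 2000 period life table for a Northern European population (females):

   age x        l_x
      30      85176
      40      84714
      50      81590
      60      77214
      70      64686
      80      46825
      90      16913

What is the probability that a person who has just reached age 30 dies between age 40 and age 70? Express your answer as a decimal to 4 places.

0.2351

We want 10|30q30 = (l_40 − l_70)/l_30.
This is the probability of reaching 40 but not 70, conditional on being alive at 30: (l_40 − l_70) / l_30.
= (84714 − 64686) / 85176 = 20028 / 85176 = 0.235137.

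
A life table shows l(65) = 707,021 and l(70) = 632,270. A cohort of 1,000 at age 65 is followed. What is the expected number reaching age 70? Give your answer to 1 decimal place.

The relevant probability is 632,270/707,021 = 0.894273.
Expected number = 1,000 × 0.894273 = 894.3.

894.3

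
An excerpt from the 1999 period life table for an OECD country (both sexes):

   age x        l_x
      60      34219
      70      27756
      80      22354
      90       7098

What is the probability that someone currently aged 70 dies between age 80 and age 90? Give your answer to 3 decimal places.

0.550

We want 10|10q70 = (l_80 − l_90)/l_70.
This is the probability of reaching 80 but not 90, conditional on being alive at 70: (l_80 − l_90) / l_70.
= (22354 − 7098) / 27756 = 15256 / 27756 = 0.549647.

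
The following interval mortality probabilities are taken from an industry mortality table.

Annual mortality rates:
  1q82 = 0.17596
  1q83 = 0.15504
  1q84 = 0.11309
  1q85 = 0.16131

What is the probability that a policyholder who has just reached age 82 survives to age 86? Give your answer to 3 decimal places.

The overall survival probability is (1 − 0.17596) × (1 − 0.15504) × (1 − 0.11309) × (1 − 0.16131).
= 0.82404 × 0.84496 × 0.88691 × 0.83869 = 0.517923.

0.518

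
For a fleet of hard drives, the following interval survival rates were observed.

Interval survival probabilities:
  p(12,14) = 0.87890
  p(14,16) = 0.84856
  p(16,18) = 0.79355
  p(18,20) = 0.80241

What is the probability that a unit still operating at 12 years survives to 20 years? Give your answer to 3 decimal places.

P(survive 12→20) = 0.87890 × 0.84856 × 0.79355 × 0.80241.
= 0.474890.

0.475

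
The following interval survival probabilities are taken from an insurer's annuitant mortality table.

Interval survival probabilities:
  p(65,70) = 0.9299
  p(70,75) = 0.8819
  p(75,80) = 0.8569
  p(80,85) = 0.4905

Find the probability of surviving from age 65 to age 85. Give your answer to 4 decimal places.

0.3447

The overall survival probability is 0.9299 × 0.8819 × 0.8569 × 0.4905.
= 0.344687.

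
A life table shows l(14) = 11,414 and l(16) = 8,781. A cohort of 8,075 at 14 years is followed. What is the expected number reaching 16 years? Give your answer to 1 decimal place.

6212.2

The relevant probability is 8,781/11,414 = 0.769318.
Expected number = 8,075 × 0.769318 = 6212.2.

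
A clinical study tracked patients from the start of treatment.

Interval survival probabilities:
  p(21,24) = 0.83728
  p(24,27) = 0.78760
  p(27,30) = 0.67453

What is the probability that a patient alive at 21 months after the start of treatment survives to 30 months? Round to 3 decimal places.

0.445

The overall survival probability is 0.83728 × 0.78760 × 0.67453.
= 0.444813.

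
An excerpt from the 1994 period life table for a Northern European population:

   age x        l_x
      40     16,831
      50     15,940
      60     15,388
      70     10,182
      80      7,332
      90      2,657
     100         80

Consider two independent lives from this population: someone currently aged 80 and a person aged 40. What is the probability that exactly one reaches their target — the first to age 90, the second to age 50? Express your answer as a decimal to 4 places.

p₁ = l_90/l_80 = 2,657/7,332 = 0.362384; p₂ = l_50/l_40 = 15,940/16,831 = 0.947062.
P(exactly one) = p₁(1−p₂) + (1−p₁)p₂ = 0.019184 + 0.603862 = 0.623046.

0.6230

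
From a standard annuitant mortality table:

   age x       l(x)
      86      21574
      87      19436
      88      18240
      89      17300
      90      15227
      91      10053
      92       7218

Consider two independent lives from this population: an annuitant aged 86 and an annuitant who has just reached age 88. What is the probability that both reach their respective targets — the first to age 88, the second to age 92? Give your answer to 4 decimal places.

p₁ = l(88)/l(86) = 18240/21574 = 0.845462; p₂ = l(92)/l(88) = 7218/18240 = 0.395724.
P(both) = p₁ × p₂ = 0.845462 × 0.395724 = 0.334570.

0.3346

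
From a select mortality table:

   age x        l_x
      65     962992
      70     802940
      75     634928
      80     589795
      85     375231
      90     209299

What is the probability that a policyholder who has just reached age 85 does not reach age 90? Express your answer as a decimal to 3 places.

0.442

P(die before 90 | alive at 85) = 1 − l_90/l_85 = 1 − 209299/375231 = (165932)/375231 = 0.442213.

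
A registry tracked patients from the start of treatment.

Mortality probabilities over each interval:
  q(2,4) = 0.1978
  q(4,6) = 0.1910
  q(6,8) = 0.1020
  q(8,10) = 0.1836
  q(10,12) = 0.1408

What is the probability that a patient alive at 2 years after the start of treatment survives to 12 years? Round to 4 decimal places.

0.4088

Survival from 2 to 12 is the product of surviving each interval: (1 − 0.1978) × (1 − 0.1910) × (1 − 0.1020) × (1 − 0.1836) × (1 − 0.1408).
= 0.8022 × 0.8090 × 0.8980 × 0.8164 × 0.8592 = 0.408794.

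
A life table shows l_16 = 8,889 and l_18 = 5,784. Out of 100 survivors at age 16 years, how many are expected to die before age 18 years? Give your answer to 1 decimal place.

The relevant probability is 1 − 5,784/8,889 = 0.349308.
Expected number = 100 × 0.349308 = 34.9.

34.9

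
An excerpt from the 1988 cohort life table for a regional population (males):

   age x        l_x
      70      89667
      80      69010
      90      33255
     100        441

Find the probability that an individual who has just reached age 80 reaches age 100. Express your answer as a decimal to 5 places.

We want 20p80 = l_100/l_80.
The conditional survival probability is l_100/l_80 = 441/69010 = 0.006390.

0.00639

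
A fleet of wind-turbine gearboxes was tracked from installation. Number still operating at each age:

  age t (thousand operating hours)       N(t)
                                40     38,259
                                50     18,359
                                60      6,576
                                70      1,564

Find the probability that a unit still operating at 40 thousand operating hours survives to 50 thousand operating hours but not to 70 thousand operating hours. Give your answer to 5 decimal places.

0.43898

This is the probability of reaching 50 but not 70, conditional on being operational at 40: (N(50) − N(70)) / N(40).
= (18,359 − 1,564) / 38,259 = 16,795 / 38,259 = 0.438982.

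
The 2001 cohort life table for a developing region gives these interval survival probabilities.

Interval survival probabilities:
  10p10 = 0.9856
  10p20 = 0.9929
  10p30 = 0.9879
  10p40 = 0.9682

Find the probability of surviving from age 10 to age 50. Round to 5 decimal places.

Chaining the interval survival probabilities: 0.9856 × 0.9929 × 0.9879 × 0.9682.
= 0.936018.

0.93602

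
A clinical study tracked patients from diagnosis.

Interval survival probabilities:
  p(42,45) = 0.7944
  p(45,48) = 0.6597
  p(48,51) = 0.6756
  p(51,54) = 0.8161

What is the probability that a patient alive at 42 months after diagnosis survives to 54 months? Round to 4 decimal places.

0.2889

P(survive 42→54) = 0.7944 × 0.6597 × 0.6756 × 0.8161.
= 0.288947.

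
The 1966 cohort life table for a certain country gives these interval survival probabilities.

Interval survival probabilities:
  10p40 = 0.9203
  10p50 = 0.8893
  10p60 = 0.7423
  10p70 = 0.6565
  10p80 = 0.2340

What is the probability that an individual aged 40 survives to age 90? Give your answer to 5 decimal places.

0.09333

50p40 = 0.9203 × 0.8893 × 0.7423 × 0.6565 × 0.2340.
= 0.093327.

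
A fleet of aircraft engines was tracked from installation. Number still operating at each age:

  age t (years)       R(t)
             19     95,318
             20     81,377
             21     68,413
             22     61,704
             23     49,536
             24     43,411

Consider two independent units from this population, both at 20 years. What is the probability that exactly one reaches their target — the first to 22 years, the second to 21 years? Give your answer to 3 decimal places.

p₁ = R(22)/R(20) = 61,704/81,377 = 0.758249; p₂ = R(21)/R(20) = 68,413/81,377 = 0.840692.
P(exactly one) = p₁(1−p₂) + (1−p₁)p₂ = 0.120795 + 0.203238 = 0.324033.

0.324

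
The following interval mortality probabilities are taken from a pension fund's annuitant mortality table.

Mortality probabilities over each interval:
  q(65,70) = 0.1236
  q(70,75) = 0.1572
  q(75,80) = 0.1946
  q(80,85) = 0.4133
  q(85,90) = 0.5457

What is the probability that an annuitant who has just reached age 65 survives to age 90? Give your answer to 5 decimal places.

0.15856

The overall survival probability is (1 − 0.1236) × (1 − 0.1572) × (1 − 0.1946) × (1 − 0.4133) × (1 − 0.5457).
= 0.8764 × 0.8428 × 0.8054 × 0.5867 × 0.4543 = 0.158561.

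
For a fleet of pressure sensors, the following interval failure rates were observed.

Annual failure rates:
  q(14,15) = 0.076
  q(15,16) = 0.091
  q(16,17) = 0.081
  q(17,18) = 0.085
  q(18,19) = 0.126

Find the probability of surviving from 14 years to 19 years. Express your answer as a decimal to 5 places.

The overall survival probability is (1 − 0.076) × (1 − 0.091) × (1 − 0.081) × (1 − 0.085) × (1 − 0.126).
= 0.924 × 0.909 × 0.919 × 0.915 × 0.874 = 0.617282.

0.61728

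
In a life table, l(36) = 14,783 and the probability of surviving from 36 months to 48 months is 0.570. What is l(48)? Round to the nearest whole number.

8426

l(48) = l(36) × p = 14,783 × 0.570 = 8426.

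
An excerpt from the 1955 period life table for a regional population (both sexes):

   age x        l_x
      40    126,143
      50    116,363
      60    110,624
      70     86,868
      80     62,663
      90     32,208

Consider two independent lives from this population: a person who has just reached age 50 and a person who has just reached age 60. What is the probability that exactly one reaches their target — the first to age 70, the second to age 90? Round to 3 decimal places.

p₁ = l_70/l_50 = 86,868/116,363 = 0.746526; p₂ = l_90/l_60 = 32,208/110,624 = 0.291148.
P(exactly one) = p₁(1−p₂) + (1−p₁)p₂ = 0.529176 + 0.073798 = 0.602975.

0.603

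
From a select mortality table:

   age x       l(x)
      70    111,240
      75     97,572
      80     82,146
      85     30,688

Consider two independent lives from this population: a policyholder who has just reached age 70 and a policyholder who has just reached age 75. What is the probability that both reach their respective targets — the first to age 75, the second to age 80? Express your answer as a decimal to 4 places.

p₁ = l(75)/l(70) = 97,572/111,240 = 0.877131; p₂ = l(80)/l(75) = 82,146/97,572 = 0.841901.
P(both) = p₁ × p₂ = 0.877131 × 0.841901 = 0.738457.

0.7385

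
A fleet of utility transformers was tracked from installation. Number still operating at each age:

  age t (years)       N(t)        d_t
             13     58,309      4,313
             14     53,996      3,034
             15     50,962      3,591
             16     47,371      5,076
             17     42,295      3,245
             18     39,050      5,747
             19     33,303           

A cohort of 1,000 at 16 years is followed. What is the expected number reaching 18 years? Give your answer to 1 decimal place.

824.3

The relevant probability is 39,050/47,371 = 0.824344.
Expected number = 1,000 × 0.824344 = 824.3.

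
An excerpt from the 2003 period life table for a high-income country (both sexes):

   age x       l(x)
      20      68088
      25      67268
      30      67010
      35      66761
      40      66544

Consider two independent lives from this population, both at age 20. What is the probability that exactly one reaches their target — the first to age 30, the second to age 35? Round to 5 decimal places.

0.03470

p₁ = l(30)/l(20) = 67010/68088 = 0.984168; p₂ = l(35)/l(20) = 66761/68088 = 0.980511.
P(exactly one) = p₁(1−p₂) + (1−p₁)p₂ = 0.019180 + 0.015523 = 0.034704.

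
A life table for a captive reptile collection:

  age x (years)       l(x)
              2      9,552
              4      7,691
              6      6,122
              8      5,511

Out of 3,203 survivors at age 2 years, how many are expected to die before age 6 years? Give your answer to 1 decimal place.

The relevant probability is 1 − 6,122/9,552 = 0.359087.
Expected number = 3,203 × 0.359087 = 1150.2.

1150.2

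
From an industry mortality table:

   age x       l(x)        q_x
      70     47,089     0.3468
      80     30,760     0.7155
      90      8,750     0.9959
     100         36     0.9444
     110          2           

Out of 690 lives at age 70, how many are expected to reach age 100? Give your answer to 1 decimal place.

The relevant probability is 36/47,089 = 0.000765.
Expected number = 690 × 0.000765 = 0.5.

0.5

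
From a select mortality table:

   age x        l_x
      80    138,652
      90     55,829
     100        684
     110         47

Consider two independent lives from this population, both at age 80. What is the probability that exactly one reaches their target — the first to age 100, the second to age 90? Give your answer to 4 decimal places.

0.4036

p₁ = l_100/l_80 = 684/138,652 = 0.004933; p₂ = l_90/l_80 = 55,829/138,652 = 0.402656.
P(exactly one) = p₁(1−p₂) + (1−p₁)p₂ = 0.002947 + 0.400670 = 0.403616.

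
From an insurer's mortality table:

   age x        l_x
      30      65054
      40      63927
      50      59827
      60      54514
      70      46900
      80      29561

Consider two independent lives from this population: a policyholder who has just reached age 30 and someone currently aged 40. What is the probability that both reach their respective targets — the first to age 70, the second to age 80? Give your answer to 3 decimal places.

0.333

p₁ = l_70/l_30 = 46900/65054 = 0.720940; p₂ = l_80/l_40 = 29561/63927 = 0.462418.
P(both) = p₁ × p₂ = 0.720940 × 0.462418 = 0.333376.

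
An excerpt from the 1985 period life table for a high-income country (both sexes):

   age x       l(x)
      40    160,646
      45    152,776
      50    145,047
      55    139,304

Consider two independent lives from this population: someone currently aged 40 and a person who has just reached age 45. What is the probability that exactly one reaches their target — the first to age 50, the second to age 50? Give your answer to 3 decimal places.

p₁ = l(50)/l(40) = 145,047/160,646 = 0.902898; p₂ = l(50)/l(45) = 145,047/152,776 = 0.949410.
P(exactly one) = p₁(1−p₂) + (1−p₁)p₂ = 0.045678 + 0.092190 = 0.137867.

0.138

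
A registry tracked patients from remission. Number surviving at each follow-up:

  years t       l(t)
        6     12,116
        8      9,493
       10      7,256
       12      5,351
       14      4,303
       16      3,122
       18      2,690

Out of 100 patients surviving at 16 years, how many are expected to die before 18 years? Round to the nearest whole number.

The relevant probability is 1 − 2,690/3,122 = 0.138373.
Expected number = 100 × 0.138373 = 14.

14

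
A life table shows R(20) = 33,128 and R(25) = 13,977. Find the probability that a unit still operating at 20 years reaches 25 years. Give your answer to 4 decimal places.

0.4219

The conditional survival probability is R(25)/R(20) = 13,977/33,128 = 0.421909.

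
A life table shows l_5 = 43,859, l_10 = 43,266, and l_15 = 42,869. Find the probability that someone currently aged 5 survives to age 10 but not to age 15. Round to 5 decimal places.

This is the probability of reaching 10 but not 15, conditional on being alive at 5: (l_10 − l_15) / l_5.
= (43,266 − 42,869) / 43,859 = 397 / 43,859 = 0.009052.

0.00905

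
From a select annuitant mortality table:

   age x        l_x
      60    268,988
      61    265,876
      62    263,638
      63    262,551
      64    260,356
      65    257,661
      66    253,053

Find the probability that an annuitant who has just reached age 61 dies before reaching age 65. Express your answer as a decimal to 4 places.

P(die before 65 | alive at 61) = 1 − l_65/l_61 = 1 − 257,661/265,876 = (8,215)/265,876 = 0.030898.

0.0309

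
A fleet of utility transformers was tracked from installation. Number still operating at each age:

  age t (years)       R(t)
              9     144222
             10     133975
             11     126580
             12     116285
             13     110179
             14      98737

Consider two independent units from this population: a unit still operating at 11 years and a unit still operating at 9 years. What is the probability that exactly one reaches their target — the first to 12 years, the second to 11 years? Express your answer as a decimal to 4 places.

p₁ = R(12)/R(11) = 116285/126580 = 0.918668; p₂ = R(11)/R(9) = 126580/144222 = 0.877675.
P(exactly one) = p₁(1−p₂) + (1−p₁)p₂ = 0.112376 + 0.071383 = 0.183759.

0.1838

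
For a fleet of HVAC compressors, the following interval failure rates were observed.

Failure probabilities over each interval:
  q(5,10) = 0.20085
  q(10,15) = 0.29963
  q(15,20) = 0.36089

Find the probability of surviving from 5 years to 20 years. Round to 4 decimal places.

P(survive 5→20) = (1 − 0.20085) × (1 − 0.29963) × (1 − 0.36089).
= 0.79915 × 0.70037 × 0.63911 = 0.357710.

0.3577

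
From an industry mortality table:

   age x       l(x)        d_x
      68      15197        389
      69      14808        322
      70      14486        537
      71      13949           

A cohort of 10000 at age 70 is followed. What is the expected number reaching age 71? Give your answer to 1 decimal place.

The relevant probability is 13949/14486 = 0.962930.
Expected number = 10000 × 0.962930 = 9629.3.

9629.3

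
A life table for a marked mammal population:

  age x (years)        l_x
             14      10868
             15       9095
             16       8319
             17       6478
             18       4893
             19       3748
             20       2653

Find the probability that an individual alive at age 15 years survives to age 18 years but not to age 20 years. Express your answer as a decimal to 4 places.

This is the probability of reaching 18 but not 20, conditional on being alive at 15: (l_18 − l_20) / l_15.
= (4893 − 2653) / 9095 = 2240 / 9095 = 0.246289.

0.2463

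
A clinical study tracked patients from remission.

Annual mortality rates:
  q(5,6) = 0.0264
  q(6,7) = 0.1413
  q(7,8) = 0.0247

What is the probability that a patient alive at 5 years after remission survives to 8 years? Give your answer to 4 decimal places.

The overall survival probability is (1 − 0.0264) × (1 − 0.1413) × (1 − 0.0247).
= 0.9736 × 0.8587 × 0.9753 = 0.815380.

0.8154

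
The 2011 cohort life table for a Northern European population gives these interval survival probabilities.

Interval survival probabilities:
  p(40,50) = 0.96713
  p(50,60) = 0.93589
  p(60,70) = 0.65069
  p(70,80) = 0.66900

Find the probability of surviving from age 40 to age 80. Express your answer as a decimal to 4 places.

0.3940

The overall survival probability is 0.96713 × 0.93589 × 0.65069 × 0.66900.
= 0.394012.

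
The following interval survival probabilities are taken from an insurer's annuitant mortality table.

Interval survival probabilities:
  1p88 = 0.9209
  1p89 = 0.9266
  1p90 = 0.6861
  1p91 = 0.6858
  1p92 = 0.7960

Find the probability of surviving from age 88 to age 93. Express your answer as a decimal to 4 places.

5p88 = 0.9209 × 0.9266 × 0.6861 × 0.6858 × 0.7960.
= 0.319597.

0.3196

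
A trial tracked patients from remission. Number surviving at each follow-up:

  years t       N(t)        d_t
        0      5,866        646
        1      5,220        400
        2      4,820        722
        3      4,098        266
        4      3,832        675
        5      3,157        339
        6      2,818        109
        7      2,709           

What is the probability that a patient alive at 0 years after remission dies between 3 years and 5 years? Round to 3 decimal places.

0.160

This is the probability of reaching 3 but not 5, conditional on being alive at 0: (N(3) − N(5)) / N(0).
= (4,098 − 3,157) / 5,866 = 941 / 5,866 = 0.160416.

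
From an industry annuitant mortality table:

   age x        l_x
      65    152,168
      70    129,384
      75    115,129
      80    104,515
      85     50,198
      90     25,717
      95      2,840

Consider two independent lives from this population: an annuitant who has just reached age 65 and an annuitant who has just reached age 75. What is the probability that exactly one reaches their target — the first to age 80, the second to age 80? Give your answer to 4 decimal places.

0.3476

p₁ = l_80/l_65 = 104,515/152,168 = 0.686840; p₂ = l_80/l_75 = 104,515/115,129 = 0.907808.
P(exactly one) = p₁(1−p₂) + (1−p₁)p₂ = 0.063321 + 0.284289 = 0.347610.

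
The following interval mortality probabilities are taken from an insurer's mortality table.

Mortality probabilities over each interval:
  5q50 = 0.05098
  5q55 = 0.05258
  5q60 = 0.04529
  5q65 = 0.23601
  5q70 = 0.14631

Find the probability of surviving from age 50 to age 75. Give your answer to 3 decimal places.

The overall survival probability is (1 − 0.05098) × (1 − 0.05258) × (1 − 0.04529) × (1 − 0.23601) × (1 − 0.14631).
= 0.94902 × 0.94742 × 0.95471 × 0.76399 × 0.85369 = 0.559857.

0.560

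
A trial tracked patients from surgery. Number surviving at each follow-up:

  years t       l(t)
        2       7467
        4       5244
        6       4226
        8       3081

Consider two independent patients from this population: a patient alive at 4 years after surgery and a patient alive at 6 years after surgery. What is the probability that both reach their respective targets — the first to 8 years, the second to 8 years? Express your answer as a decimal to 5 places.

0.42834

p₁ = l(8)/l(4) = 3081/5244 = 0.587529; p₂ = l(8)/l(6) = 3081/4226 = 0.729058.
P(both) = p₁ × p₂ = 0.587529 × 0.729058 = 0.428343.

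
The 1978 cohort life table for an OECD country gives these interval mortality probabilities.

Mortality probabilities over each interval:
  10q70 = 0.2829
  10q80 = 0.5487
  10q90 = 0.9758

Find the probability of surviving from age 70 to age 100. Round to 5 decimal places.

0.00783

Chaining the interval survival probabilities: (1 − 0.2829) × (1 − 0.5487) × (1 − 0.9758).
= 0.7171 × 0.4513 × 0.0242 = 0.007832.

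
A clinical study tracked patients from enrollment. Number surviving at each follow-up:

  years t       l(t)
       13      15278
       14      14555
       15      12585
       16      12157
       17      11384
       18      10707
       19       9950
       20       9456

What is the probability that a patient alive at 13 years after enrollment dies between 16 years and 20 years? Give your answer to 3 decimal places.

This is the probability of reaching 16 but not 20, conditional on being alive at 13: (l(16) − l(20)) / l(13).
= (12157 − 9456) / 15278 = 2701 / 15278 = 0.176790.

0.177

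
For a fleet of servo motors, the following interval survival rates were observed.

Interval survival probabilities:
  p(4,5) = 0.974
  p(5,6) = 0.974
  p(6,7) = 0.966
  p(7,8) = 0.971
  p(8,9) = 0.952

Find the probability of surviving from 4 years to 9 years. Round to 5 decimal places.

Survival from 4 to 9 is the product of surviving each interval: 0.974 × 0.974 × 0.966 × 0.971 × 0.952.
= 0.847132.

0.84713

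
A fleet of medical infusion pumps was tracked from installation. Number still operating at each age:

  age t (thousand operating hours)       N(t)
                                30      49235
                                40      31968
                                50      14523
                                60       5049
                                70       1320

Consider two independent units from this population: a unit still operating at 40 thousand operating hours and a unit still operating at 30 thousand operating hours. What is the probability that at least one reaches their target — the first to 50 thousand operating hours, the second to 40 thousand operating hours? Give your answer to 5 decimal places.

p₁ = N(50)/N(40) = 14523/31968 = 0.454298; p₂ = N(40)/N(30) = 31968/49235 = 0.649294.
P(at least one) = 1 − (1−p₁)(1−p₂) = 1 − 0.545702 × 0.350706 = 0.808619.

0.80862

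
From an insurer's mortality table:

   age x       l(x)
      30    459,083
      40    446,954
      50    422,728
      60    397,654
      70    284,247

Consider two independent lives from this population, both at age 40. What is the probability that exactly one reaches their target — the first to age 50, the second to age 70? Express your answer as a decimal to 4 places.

0.3788

p₁ = l(50)/l(40) = 422,728/446,954 = 0.945798; p₂ = l(70)/l(40) = 284,247/446,954 = 0.635965.
P(exactly one) = p₁(1−p₂) + (1−p₁)p₂ = 0.344304 + 0.034471 = 0.378774.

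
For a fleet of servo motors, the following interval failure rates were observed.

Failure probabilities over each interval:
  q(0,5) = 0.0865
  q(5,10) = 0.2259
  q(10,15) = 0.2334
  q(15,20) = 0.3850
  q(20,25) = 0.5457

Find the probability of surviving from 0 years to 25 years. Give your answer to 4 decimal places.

Chaining the interval survival probabilities: (1 − 0.0865) × (1 − 0.2259) × (1 − 0.2334) × (1 − 0.3850) × (1 − 0.5457).
= 0.9135 × 0.7741 × 0.7666 × 0.6150 × 0.4543 = 0.151458.

0.1515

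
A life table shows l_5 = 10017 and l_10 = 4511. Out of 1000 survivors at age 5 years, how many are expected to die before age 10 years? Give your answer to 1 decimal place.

The relevant probability is 1 − 4511/10017 = 0.549666.
Expected number = 1000 × 0.549666 = 549.7.

549.7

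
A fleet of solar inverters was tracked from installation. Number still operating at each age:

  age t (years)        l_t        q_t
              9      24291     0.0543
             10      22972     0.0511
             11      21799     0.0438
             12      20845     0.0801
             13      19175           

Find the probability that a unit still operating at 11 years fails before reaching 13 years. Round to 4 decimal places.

0.1204

P(fail before 13 | operational at 11) = 1 − l_13/l_11 = 1 − 19175/21799 = (2624)/21799 = 0.120372.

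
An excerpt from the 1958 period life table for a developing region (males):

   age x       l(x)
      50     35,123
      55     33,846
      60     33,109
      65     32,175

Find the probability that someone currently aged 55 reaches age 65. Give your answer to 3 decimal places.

The conditional survival probability is l(65)/l(55) = 32,175/33,846 = 0.950629.

0.951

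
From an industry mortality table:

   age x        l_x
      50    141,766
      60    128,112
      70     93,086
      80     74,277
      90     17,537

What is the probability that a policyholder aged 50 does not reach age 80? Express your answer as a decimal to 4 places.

0.4761

P(die before 80 | alive at 50) = 1 − l_80/l_50 = 1 − 74,277/141,766 = (67,489)/141,766 = 0.476059.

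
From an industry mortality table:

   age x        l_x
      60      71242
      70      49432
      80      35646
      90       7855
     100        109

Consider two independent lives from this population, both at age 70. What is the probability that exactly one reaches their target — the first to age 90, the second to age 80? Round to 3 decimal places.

0.651

p₁ = l_90/l_70 = 7855/49432 = 0.158905; p₂ = l_80/l_70 = 35646/49432 = 0.721112.
P(exactly one) = p₁(1−p₂) + (1−p₁)p₂ = 0.044317 + 0.606524 = 0.650840.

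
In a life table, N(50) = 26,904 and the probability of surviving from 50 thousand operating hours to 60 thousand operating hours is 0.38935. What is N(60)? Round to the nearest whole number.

N(60) = N(50) × p = 26,904 × 0.38935 = 10475.

10475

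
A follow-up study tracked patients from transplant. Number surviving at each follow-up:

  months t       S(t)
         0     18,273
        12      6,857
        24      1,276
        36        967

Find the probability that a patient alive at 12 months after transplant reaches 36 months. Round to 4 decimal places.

The conditional survival probability is S(36)/S(12) = 967/6,857 = 0.141024.

0.1410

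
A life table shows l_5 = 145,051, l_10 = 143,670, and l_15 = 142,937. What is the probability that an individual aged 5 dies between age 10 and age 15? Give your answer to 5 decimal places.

We want 5|5q5 = (l_10 − l_15)/l_5.
This is the probability of reaching 10 but not 15, conditional on being alive at 5: (l_10 − l_15) / l_5.
= (143,670 − 142,937) / 145,051 = 733 / 145,051 = 0.005053.

0.00505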